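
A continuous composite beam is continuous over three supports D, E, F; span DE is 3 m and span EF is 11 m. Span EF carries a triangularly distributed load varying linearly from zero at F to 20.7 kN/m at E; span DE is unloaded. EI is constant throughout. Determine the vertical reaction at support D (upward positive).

Take M_E as the redundant. Released structure: two simple spans DE and EF with a hinge at E.
Rotations at E on the released spans (each span's end-slope, ×1/EI):
  span EF: triangular load, peak 20.7: w₀L³/(45EI) = 612.3/EI
  relative rotation θ_0 = (0 + 612.3)/EI = 612.3/EI
A unit hogging moment at E produces rotation L₁/(3EI) + L₂/(3EI) = 4.667/EI.
Compatibility: M_E·(L₁+L₂)/(3EI) = θ_0, giving M_E = 131.2 kN·m (hogging).
Span DE, ΣM about D with M_E applied at E: R_E^{DE}·3 = 0 + 131.2, so R_E^{DE} = 43.73 kN and R_D = 0 − 43.73 = -43.73 kN.

R_D = -43.73 kN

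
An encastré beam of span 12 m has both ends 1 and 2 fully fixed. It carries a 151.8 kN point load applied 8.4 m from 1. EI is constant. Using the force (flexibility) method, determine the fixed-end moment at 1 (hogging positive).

Release both end moments; the primary structure is a simply-supported span 12 with redundants M_1 and M_2.
End rotations of the released simple span under the applied load (×1/EI):
  at 1: point load 151.8 at a = 8.4: Pab(L + b)/(6LEI) = 994.6/EI
  at 2: point load 151.8 at a = 8.4: Pab(L + a)/(6LEI) = 1301/EI
  θ_10 = 994.6/EI,  θ_20 = 1301/EI
Flexibility coefficients: a unit moment at one end gives L/(3EI) there and L/(6EI) at the far end, so f₁₁ = f₂₂ = 4/EI and f₁₂ = f₂₁ = 2/EI.
Compatibility — zero rotation at each built-in end:
  4 M_1 + 2 M_2 = 994.6
  2 M_1 + 4 M_2 = 1301
Solving the pair gives M_1 = 114.8 kN·m and M_2 = 267.8 kN·m (hogging).

M_1 = 114.8 kN·m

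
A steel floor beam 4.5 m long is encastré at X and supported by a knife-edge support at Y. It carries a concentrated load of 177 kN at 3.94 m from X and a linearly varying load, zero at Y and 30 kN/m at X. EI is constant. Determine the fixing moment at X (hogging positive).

M_X = 89.29 kN·m

Choose R_Y as the redundant. The primary structure is the cantilever fixed at X.
Free-end deflection of the primary structure under the applied loading (downward +):
  point load 177 at a = 3.94: Pa²(3L − a)/(6EI) = 4378/EI
  triangular load, peak 30 at the fixed end: w₀L⁴/(30EI) = 410.1/EI
  δ_0 = 4788/EI
Tip deflection under a unit load at Y: L³/(3EI) = 30.38/EI.
Compatibility at Y: δ_0 − R_Y·δ_{YY} = 0, so R_Y = 4788/30.38 = 157.6 kN.
Moment equilibrium about X: M_X = Σ(load moments about X) − R_Y·L = 798.6 − 157.6×4.5 = 89.29 kN·m.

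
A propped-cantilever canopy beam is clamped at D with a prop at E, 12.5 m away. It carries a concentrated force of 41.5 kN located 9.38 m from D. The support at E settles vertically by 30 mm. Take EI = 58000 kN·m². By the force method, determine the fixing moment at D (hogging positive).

M_D = 94.11 kN·m

Choose R_E as the redundant. The primary structure is the cantilever fixed at D.
Deflection at E on the released cantilever, summing each load's contribution:
  point load 41.5 at a = 9.38: Pa²(3L − a)/(6EI) = 17113/EI
Flexibility coefficient — unit upward force at E: δ_{EE} = L³/(3EI) = 651/EI.
With EI = 58000 kN·m²: δ_0 = 0.29505 m and δ_{EE} = 0.011225 m/kN.
Compatibility — the beam at E must follow the support down by 0.03 m: δ_0 − R_E·δ_{EE} = 0.03, so R_E = (0.29505 − 0.03)/0.011225 = 23.61 kN.
Moment equilibrium about D: M_D = Σ(load moments about D) − R_E·L = 389.3 − 23.61×12.5 = 94.11 kN·m.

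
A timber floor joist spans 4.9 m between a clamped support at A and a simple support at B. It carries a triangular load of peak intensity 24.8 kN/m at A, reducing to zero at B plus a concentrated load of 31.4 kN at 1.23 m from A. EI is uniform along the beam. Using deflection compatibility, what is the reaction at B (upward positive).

R_B = 14.87 kN

Take the reaction at B as the redundant and release it; the primary structure is a cantilever fixed at A.
Primary-structure tip deflection at B by superposition:
  triangular load, peak 24.8 at the fixed end: w₀L⁴/(30EI) = 476.6/EI
  point load 31.4 at a = 1.23: Pa²(3L − a)/(6EI) = 106.6/EI
  δ_0 = 583.2/EI
Tip deflection under a unit load at B: L³/(3EI) = 39.22/EI.
Compatibility at B: δ_0 − R_B·δ_{BB} = 0, so R_B = 583.2/39.22 = 14.87 kN.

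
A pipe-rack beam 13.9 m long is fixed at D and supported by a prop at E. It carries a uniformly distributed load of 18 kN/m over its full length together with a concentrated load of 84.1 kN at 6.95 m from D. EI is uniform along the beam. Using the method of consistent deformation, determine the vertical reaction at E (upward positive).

R_E = 120.1 kN

Choose R_E as the redundant. The primary structure is the cantilever fixed at D.
Downward deflection at the released point E due to the loads:
  UDL 18: wL⁴/(8EI) = 83993/EI
  point load 84.1 at a = 6.95: Pa²(3L − a)/(6EI) = 23527/EI
  δ_0 = 107520/EI
Flexibility coefficient — unit upward force at E: δ_{EE} = L³/(3EI) = 895.2/EI.
The prop prevents deflection at E: R_E = δ_0/δ_{EE} = 107520/895.2 = 120.1 kN.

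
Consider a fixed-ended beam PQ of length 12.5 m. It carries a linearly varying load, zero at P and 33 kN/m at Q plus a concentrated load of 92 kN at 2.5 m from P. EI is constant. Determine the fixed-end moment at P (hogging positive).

Take the two fixed-end moments M_P, M_Q as redundants; the released structure is the simple span PQ.
End rotations of the released simple span under the applied load (×1/EI):
  at P: triangular load, peak 33: 7w₀L³/(360EI) = 1253/EI
  at Q: triangular load, peak 33: w₀L³/(45EI) = 1432/EI
  at P: point load 92 at a = 2.5: Pab(L + b)/(6LEI) = 690/EI
  at Q: point load 92 at a = 2.5: Pab(L + a)/(6LEI) = 460/EI
  θ_P0 = 1943/EI,  θ_Q0 = 1892/EI
Flexibility coefficients: a unit moment at one end gives L/(3EI) there and L/(6EI) at the far end, so f₁₁ = f₂₂ = 4.167/EI and f₁₂ = f₂₁ = 2.083/EI.
Compatibility — zero rotation at each built-in end:
  4.167 M_P + 2.083 M_Q = 1943
  2.083 M_P + 4.167 M_Q = 1892
Solving the pair gives M_P = 319.1 kN·m and M_Q = 294.6 kN·m (hogging).

M_P = 319.1 kN·m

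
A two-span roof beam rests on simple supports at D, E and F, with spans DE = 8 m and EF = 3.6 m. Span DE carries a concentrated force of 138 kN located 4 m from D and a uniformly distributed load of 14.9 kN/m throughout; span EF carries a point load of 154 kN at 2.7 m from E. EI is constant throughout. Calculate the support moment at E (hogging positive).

M_E = 245.1 kN·m

Take M_E as the redundant. Released structure: two simple spans DE and EF with a hinge at E.
End slopes at the hinge E, treating each span as simply supported:
  span DE: point load 138 at a = 4: Pab(L + a)/(6LEI) = 552/EI
  span DE: UDL 14.9: wL³/(24EI) = 317.9/EI
  span EF: point load 154 at a = 2.7: Pab(L + b)/(6LEI) = 77.96/EI
  relative rotation θ_0 = (869.9 + 77.96)/EI = 947.8/EI
A unit hogging moment at E produces rotation L₁/(3EI) + L₂/(3EI) = 3.867/EI.
Slope continuity at E: θ_0 = M_E·3.867/EI, so M_E = 947.8/3.867 = 245.1 kN·m (hogging).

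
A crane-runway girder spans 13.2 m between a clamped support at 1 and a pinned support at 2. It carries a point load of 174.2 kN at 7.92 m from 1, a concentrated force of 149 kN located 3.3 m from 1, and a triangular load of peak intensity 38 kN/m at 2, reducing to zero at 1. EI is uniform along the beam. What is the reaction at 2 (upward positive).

Release the roller at 2. Primary structure: cantilever fixed at 1.
Primary-structure tip deflection at 2 by superposition:
  point load 174.2 at a = 7.92: Pa²(3L − a)/(6EI) = 57694/EI
  point load 149 at a = 3.3: Pa²(3L − a)/(6EI) = 9817/EI
  triangular load, peak 38 at the free end: 11w₀L⁴/(120EI) = 105753/EI
  δ_0 = 173264/EI
Flexibility coefficient — unit upward force at 2: δ_{22} = L³/(3EI) = 766.7/EI.
The prop prevents deflection at 2: R_2 = δ_0/δ_{22} = 173264/766.7 = 226 kN.

R_2 = 226 kN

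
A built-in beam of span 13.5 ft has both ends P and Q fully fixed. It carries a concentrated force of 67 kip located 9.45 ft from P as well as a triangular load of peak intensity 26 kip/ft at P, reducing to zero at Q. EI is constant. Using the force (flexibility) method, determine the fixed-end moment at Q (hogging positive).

M_Q = 290.9 kip·ft

Release both end moments; the primary structure is a simply-supported span PQ with redundants M_P and M_Q.
Simple-span end rotations at P and Q under the given loads:
  at P: point load 67 at a = 9.45: Pab(L + b)/(6LEI) = 555.6/EI
  at Q: point load 67 at a = 9.45: Pab(L + a)/(6LEI) = 726.5/EI
  at P: triangular load, peak 26: w₀L³/(45EI) = 1422/EI
  at Q: triangular load, peak 26: 7w₀L³/(360EI) = 1244/EI
  θ_P0 = 1977/EI,  θ_Q0 = 1970/EI
Flexibility coefficients: a unit moment at one end gives L/(3EI) there and L/(6EI) at the far end, so f₁₁ = f₂₂ = 4.5/EI and f₁₂ = f₂₁ = 2.25/EI.
Compatibility — zero rotation at each built-in end:
  4.5 M_P + 2.25 M_Q = 1977
  2.25 M_P + 4.5 M_Q = 1970
Solving the pair gives M_P = 293.9 kip·ft and M_Q = 290.9 kip·ft (hogging).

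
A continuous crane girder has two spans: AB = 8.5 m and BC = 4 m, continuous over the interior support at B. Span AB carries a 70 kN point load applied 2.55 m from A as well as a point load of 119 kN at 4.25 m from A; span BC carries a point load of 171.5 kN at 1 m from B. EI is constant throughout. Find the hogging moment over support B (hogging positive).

Insert a hinge at B; M_B is the redundant, and each span becomes simply supported.
Rotations at B on the released spans (each span's end-slope, ×1/EI):
  span AB: point load 70 at a = 2.55: Pab(L + a)/(6LEI) = 230.1/EI
  span AB: point load 119 at a = 4.25: Pab(L + a)/(6LEI) = 537.4/EI
  span BC: point load 171.5 at a = 1: Pab(L + b)/(6LEI) = 150.1/EI
  relative rotation θ_0 = (767.5 + 150.1)/EI = 917.5/EI
A unit hogging moment at B produces rotation L₁/(3EI) + L₂/(3EI) = 4.167/EI.
Compatibility: M_B·(L₁+L₂)/(3EI) = θ_0, giving M_B = 220.2 kN·m (hogging).

M_B = 220.2 kN·m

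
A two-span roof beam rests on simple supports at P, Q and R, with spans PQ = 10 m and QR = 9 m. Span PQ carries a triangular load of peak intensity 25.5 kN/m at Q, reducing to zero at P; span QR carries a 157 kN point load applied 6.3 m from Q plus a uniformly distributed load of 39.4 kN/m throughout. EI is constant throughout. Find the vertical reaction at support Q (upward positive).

Take M_Q as the redundant. Released structure: two simple spans PQ and QR with a hinge at Q.
Discontinuity in slope at Q on the released structure — sum the simple-span end rotations:
  span PQ: triangular load, peak 25.5: w₀L³/(45EI) = 566.7/EI
  span QR: point load 157 at a = 6.3: Pab(L + b)/(6LEI) = 578.6/EI
  span QR: UDL 39.4: wL³/(24EI) = 1197/EI
  relative rotation θ_0 = (566.7 + 1775)/EI = 2342/EI
A unit hogging moment at Q produces rotation L₁/(3EI) + L₂/(3EI) = 6.333/EI.
Compatibility: M_Q·(L₁+L₂)/(3EI) = θ_0, giving M_Q = 369.8 kN·m (hogging).
Span PQ, ΣM about P with M_Q applied at Q: R_Q^{PQ}·10 = 850 + 369.8, so R_Q^{PQ} = 122 kN and R_P = 127.5 − 122 = 5.52 kN.
Span QR, ΣM about R: R_Q^{QR}·9 = 2020 + 369.8, so R_Q^{QR} = 265.5 kN and R_R = 511.6 − 265.5 = 246.1 kN.
R_Q = 122 + 265.5 = 387.5 kN.

R_Q = 387.5 kN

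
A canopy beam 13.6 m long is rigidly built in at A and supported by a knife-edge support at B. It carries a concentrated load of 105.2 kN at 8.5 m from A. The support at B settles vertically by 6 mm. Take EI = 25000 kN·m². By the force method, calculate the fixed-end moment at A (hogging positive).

Choose R_B as the redundant. The primary structure is the cantilever fixed at A.
Downward deflection at the released point B due to the loads:
  point load 105.2 at a = 8.5: Pa²(3L − a)/(6EI) = 40917/EI
Flexibility coefficient — unit upward force at B: δ_{BB} = L³/(3EI) = 838.5/EI.
With EI = 25000 kN·m²: δ_0 = 1.6367 m and δ_{BB} = 0.033539 m/kN.
Compatibility — the beam at B must follow the support down by 0.006 m: δ_0 − R_B·δ_{BB} = 0.006, so R_B = (1.6367 − 0.006)/0.033539 = 48.62 kN.
Moment equilibrium about A: M_A = Σ(load moments about A) − R_B·L = 894.2 − 48.62×13.6 = 233 kN·m.

M_A = 233 kN·m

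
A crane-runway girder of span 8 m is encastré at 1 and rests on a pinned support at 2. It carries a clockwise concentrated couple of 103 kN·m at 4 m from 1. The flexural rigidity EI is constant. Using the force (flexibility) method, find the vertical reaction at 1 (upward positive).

Release the roller at 2. Primary structure: cantilever fixed at 1.
Free-end deflection of the primary structure under the applied loading (downward +):
  clockwise couple 103 at a = 4: M₀a(2L − a)/(2EI) = 2472/EI
Flexibility coefficient — unit upward force at 2: δ_{22} = L³/(3EI) = 170.7/EI.
Compatibility at 2: δ_0 − R_2·δ_{22} = 0, so R_2 = 2472/170.7 = 14.48 kN.
Vertical equilibrium: R_1 = ΣP − R_2 = 0 − 14.48 = -14.48 kN.

R_1 = -14.48 kN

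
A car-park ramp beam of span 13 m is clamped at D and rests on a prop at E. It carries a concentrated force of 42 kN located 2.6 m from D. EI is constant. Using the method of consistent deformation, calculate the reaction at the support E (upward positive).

Choose R_E as the redundant. The primary structure is the cantilever fixed at D.
Primary-structure tip deflection at E by superposition:
  point load 42 at a = 2.6: Pa²(3L − a)/(6EI) = 1722/EI
Tip deflection under a unit load at E: L³/(3EI) = 732.3/EI.
Compatibility at E: δ_0 − R_E·δ_{EE} = 0, so R_E = 1722/732.3 = 2.352 kN.

R_E = 2.352 kN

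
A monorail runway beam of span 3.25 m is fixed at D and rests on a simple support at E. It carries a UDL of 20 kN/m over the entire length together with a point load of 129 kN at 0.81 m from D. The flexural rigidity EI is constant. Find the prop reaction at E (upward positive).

R_E = 35.4 kN

Release the roller at E. Primary structure: cantilever fixed at D.
Downward deflection at the released point E due to the loads:
  UDL 20: wL⁴/(8EI) = 278.9/EI
  point load 129 at a = 0.81: Pa²(3L − a)/(6EI) = 126.1/EI
  δ_0 = 405/EI
Tip deflection under a unit load at E: L³/(3EI) = 11.44/EI.
Compatibility at E: δ_0 − R_E·δ_{EE} = 0, so R_E = 405/11.44 = 35.4 kN.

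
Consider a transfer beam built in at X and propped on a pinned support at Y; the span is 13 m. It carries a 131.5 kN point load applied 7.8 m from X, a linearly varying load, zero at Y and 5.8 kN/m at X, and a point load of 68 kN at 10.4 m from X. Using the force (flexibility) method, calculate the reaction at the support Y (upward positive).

Release the roller at Y. Primary structure: cantilever fixed at X.
Free-end deflection of the primary structure under the applied loading (downward +):
  point load 131.5 at a = 7.8: Pa²(3L − a)/(6EI) = 41602/EI
  triangular load, peak 5.8 at the fixed end: w₀L⁴/(30EI) = 5522/EI
  point load 68 at a = 10.4: Pa²(3L − a)/(6EI) = 35058/EI
  δ_0 = 82182/EI
Tip deflection under a unit load at Y: L³/(3EI) = 732.3/EI.
The prop prevents deflection at Y: R_Y = δ_0/δ_{YY} = 82182/732.3 = 112.2 kN.

R_Y = 112.2 kN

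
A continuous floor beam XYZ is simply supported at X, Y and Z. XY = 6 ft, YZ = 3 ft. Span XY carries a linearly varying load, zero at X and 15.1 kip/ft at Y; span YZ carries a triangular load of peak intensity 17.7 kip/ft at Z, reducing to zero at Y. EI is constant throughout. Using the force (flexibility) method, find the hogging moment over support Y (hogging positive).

Release continuity at Y by inserting a hinge; the redundant is the internal moment M_Y. The primary structure is two simply-supported spans XY and YZ.
Rotations at Y on the released spans (each span's end-slope, ×1/EI):
  span XY: triangular load, peak 15.1: w₀L³/(45EI) = 72.48/EI
  span YZ: triangular load, peak 17.7: 7w₀L³/(360EI) = 9.293/EI
  relative rotation θ_0 = (72.48 + 9.293)/EI = 81.77/EI
A unit hogging moment at Y produces rotation L₁/(3EI) + L₂/(3EI) = 3/EI.
Compatibility: M_Y·(L₁+L₂)/(3EI) = θ_0, giving M_Y = 27.26 kip·ft (hogging).

M_Y = 27.26 kip·ft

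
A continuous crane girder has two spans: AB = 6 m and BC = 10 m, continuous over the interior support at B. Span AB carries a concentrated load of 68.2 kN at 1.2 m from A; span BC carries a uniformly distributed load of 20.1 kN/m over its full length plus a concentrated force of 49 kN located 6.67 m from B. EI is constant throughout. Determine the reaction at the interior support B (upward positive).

R_B = 188.4 kN

Insert a hinge at B; M_B is the redundant, and each span becomes simply supported.
Rotations at B on the released spans (each span's end-slope, ×1/EI):
  span AB: point load 68.2 at a = 1.2: Pab(L + a)/(6LEI) = 78.57/EI
  span BC: UDL 20.1: wL³/(24EI) = 837.5/EI
  span BC: point load 49 at a = 6.67: Pab(L + b)/(6LEI) = 241.8/EI
  relative rotation θ_0 = (78.57 + 1079)/EI = 1158/EI
A unit hogging moment at B produces rotation L₁/(3EI) + L₂/(3EI) = 5.333/EI.
Compatibility: M_B·(L₁+L₂)/(3EI) = θ_0, giving M_B = 217.1 kN·m (hogging).
Span AB, ΣM about A with M_B applied at B: R_B^{AB}·6 = 81.84 + 217.1, so R_B^{AB} = 49.82 kN and R_A = 68.2 − 49.82 = 18.38 kN.
Span BC, ΣM about C: R_B^{BC}·10 = 1168 + 217.1, so R_B^{BC} = 138.5 kN and R_C = 250 − 138.5 = 111.5 kN.
R_B = 49.82 + 138.5 = 188.4 kN.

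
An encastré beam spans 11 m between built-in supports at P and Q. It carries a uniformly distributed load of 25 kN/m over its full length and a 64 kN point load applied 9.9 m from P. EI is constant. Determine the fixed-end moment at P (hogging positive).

Release both end moments; the primary structure is a simply-supported span PQ with redundants M_P and M_Q.
Simple-span end rotations at P and Q under the given loads:
  at P: UDL 25: wL³/(24EI) = 1386/EI
  at Q: UDL 25: wL³/(24EI) = 1386/EI
  at P: point load 64 at a = 9.9: Pab(L + b)/(6LEI) = 127.8/EI
  at Q: point load 64 at a = 9.9: Pab(L + a)/(6LEI) = 220.7/EI
  θ_P0 = 1514/EI,  θ_Q0 = 1607/EI
Flexibility coefficients: a unit moment at one end gives L/(3EI) there and L/(6EI) at the far end, so f₁₁ = f₂₂ = 3.667/EI and f₁₂ = f₂₁ = 1.833/EI.
Compatibility — zero rotation at each built-in end:
  3.667 M_P + 1.833 M_Q = 1514
  1.833 M_P + 3.667 M_Q = 1607
Solving the pair gives M_P = 258.4 kN·m and M_Q = 309.1 kN·m (hogging).

M_P = 258.4 kN·m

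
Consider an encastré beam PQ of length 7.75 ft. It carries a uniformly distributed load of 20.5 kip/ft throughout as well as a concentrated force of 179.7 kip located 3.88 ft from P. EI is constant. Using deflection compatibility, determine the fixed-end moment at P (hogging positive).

M_P = 276.5 kip·ft

Take the two fixed-end moments M_P, M_Q as redundants; the released structure is the simple span PQ.
On the primary (simply-supported) span, the end slopes from the loading are:
  at P: UDL 20.5: wL³/(24EI) = 397.6/EI
  at Q: UDL 20.5: wL³/(24EI) = 397.6/EI
  at P: point load 179.7 at a = 3.88: Pab(L + b)/(6LEI) = 674.3/EI
  at Q: point load 179.7 at a = 3.88: Pab(L + a)/(6LEI) = 674.9/EI
  θ_P0 = 1072/EI,  θ_Q0 = 1072/EI
Flexibility coefficients: a unit moment at one end gives L/(3EI) there and L/(6EI) at the far end, so f₁₁ = f₂₂ = 2.583/EI and f₁₂ = f₂₁ = 1.292/EI.
Compatibility — zero rotation at each built-in end:
  2.583 M_P + 1.292 M_Q = 1072
  1.292 M_P + 2.583 M_Q = 1072
Solving the pair gives M_P = 276.5 kip·ft and M_Q = 276.9 kip·ft (hogging).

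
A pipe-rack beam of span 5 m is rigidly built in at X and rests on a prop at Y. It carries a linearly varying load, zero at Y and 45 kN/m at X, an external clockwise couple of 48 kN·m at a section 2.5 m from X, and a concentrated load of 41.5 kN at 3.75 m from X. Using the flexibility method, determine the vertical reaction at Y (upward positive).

R_Y = 59.56 kN

Release the roller at Y. Primary structure: cantilever fixed at X.
Free-end deflection of the primary structure under the applied loading (downward +):
  triangular load, peak 45 at the fixed end: w₀L⁴/(30EI) = 937.5/EI
  clockwise couple 48 at a = 2.5: M₀a(2L − a)/(2EI) = 450/EI
  point load 41.5 at a = 3.75: Pa²(3L − a)/(6EI) = 1094/EI
  δ_0 = 2482/EI
Flexibility coefficient — unit upward force at Y: δ_{YY} = L³/(3EI) = 41.67/EI.
The prop prevents deflection at Y: R_Y = δ_0/δ_{YY} = 2482/41.67 = 59.56 kN.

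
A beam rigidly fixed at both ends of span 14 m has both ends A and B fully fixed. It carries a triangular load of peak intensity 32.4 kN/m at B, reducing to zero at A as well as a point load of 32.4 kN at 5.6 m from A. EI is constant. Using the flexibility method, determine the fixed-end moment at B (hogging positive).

M_B = 361.1 kN·m

Take the two fixed-end moments M_A, M_B as redundants; the released structure is the simple span AB.
Simple-span end rotations at A and B under the given loads:
  at A: triangular load, peak 32.4: 7w₀L³/(360EI) = 1729/EI
  at B: triangular load, peak 32.4: w₀L³/(45EI) = 1976/EI
  at A: point load 32.4 at a = 5.6: Pab(L + b)/(6LEI) = 406.4/EI
  at B: point load 32.4 at a = 5.6: Pab(L + a)/(6LEI) = 355.6/EI
  θ_A0 = 2135/EI,  θ_B0 = 2331/EI
Flexibility coefficients: a unit moment at one end gives L/(3EI) there and L/(6EI) at the far end, so f₁₁ = f₂₂ = 4.667/EI and f₁₂ = f₂₁ = 2.333/EI.
Compatibility — zero rotation at each built-in end:
  4.667 M_A + 2.333 M_B = 2135
  2.333 M_A + 4.667 M_B = 2331
Solving the pair gives M_A = 277 kN·m and M_B = 361.1 kN·m (hogging).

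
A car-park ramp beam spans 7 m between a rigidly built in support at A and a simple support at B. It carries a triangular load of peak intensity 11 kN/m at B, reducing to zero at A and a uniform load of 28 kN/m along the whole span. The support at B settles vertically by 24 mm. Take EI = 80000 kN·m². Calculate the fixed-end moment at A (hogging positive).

Choose R_B as the redundant. The primary structure is the cantilever fixed at A.
Free-end deflection of the primary structure under the applied loading (downward +):
  triangular load, peak 11 at the free end: 11w₀L⁴/(120EI) = 2421/EI
  UDL 28: wL⁴/(8EI) = 8404/EI
  δ_0 = 10825/EI
Flexibility coefficient — unit upward force at B: δ_{BB} = L³/(3EI) = 114.3/EI.
With EI = 80000 kN·m²: δ_0 = 0.13531 m and δ_{BB} = 0.001429 m/kN.
Compatibility — the beam at B must follow the support down by 0.024 m: δ_0 − R_B·δ_{BB} = 0.024, so R_B = (0.13531 − 0.024)/0.001429 = 77.88 kN.
Moment equilibrium about A: M_A = Σ(load moments about A) − R_B·L = 865.7 − 77.88×7 = 320.5 kN·m.

M_A = 320.5 kN·m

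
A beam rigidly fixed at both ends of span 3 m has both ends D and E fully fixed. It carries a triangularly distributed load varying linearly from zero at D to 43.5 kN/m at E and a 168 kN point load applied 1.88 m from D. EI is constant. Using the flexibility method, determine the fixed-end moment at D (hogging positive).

M_D = 57.07 kN·m

Release both end moments; the primary structure is a simply-supported span DE with redundants M_D and M_E.
End rotations of the released simple span under the applied load (×1/EI):
  at D: triangular load, peak 43.5: 7w₀L³/(360EI) = 22.84/EI
  at E: triangular load, peak 43.5: w₀L³/(45EI) = 26.1/EI
  at D: point load 168 at a = 1.88: Pab(L + b)/(6LEI) = 80.97/EI
  at E: point load 168 at a = 1.88: Pab(L + a)/(6LEI) = 95.9/EI
  θ_D0 = 103.8/EI,  θ_E0 = 122/EI
Flexibility coefficients: a unit moment at one end gives L/(3EI) there and L/(6EI) at the far end, so f₁₁ = f₂₂ = 1/EI and f₁₂ = f₂₁ = 0.5/EI.
Compatibility — zero rotation at each built-in end:
  1 M_D + 0.5 M_E = 103.8
  0.5 M_D + 1 M_E = 122
Solving the pair gives M_D = 57.07 kN·m and M_E = 93.47 kN·m (hogging).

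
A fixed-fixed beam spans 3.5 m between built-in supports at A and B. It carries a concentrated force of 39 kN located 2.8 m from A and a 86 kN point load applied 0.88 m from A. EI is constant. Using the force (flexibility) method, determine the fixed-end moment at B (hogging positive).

Release both end moments; the primary structure is a simply-supported span AB with redundants M_A and M_B.
Simple-span end rotations at A and B under the given loads:
  at A: point load 39 at a = 2.8: Pab(L + b)/(6LEI) = 15.29/EI
  at B: point load 39 at a = 2.8: Pab(L + a)/(6LEI) = 22.93/EI
  at A: point load 86 at a = 0.88: Pab(L + b)/(6LEI) = 57.78/EI
  at B: point load 86 at a = 0.88: Pab(L + a)/(6LEI) = 41.36/EI
  θ_A0 = 73.07/EI,  θ_B0 = 64.29/EI
Flexibility coefficients: a unit moment at one end gives L/(3EI) there and L/(6EI) at the far end, so f₁₁ = f₂₂ = 1.167/EI and f₁₂ = f₂₁ = 0.5833/EI.
Compatibility — zero rotation at each built-in end:
  1.167 M_A + 0.5833 M_B = 73.07
  0.5833 M_A + 1.167 M_B = 64.29
Solving the pair gives M_A = 46.78 kN·m and M_B = 31.72 kN·m (hogging).

M_B = 31.72 kN·m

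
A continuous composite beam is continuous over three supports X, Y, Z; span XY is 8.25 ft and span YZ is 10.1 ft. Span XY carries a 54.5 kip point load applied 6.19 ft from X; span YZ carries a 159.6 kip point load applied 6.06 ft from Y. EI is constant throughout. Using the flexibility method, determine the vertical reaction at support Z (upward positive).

R_Z = 77.72 kip

Take M_Y as the redundant. Released structure: two simple spans XY and YZ with a hinge at Y.
Discontinuity in slope at Y on the released structure — sum the simple-span end rotations:
  span XY: point load 54.5 at a = 6.19: Pab(L + a)/(6LEI) = 202.7/EI
  span YZ: point load 159.6 at a = 6.06: Pab(L + b)/(6LEI) = 911.7/EI
  relative rotation θ_0 = (202.7 + 911.7)/EI = 1114/EI
A unit hogging moment at Y produces rotation L₁/(3EI) + L₂/(3EI) = 6.117/EI.
Compatibility: M_Y·(L₁+L₂)/(3EI) = θ_0, giving M_Y = 182.2 kip·ft (hogging).
Span YZ, ΣM about Z: R_Y^{YZ}·10.1 = 644.8 + 182.2, so R_Y^{YZ} = 81.88 kip and R_Z = 159.6 − 81.88 = 77.72 kip.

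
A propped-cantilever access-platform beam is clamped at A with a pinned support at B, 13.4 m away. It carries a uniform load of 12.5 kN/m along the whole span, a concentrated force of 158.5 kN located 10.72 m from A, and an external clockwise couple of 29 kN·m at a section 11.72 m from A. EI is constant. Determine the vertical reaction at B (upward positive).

Release the roller at B. Primary structure: cantilever fixed at A.
Deflection at B on the released cantilever, summing each load's contribution:
  UDL 12.5: wL⁴/(8EI) = 50378/EI
  point load 158.5 at a = 10.72: Pa²(3L − a)/(6EI) = 89494/EI
  clockwise couple 29 at a = 11.72: M₀a(2L − a)/(2EI) = 2563/EI
  δ_0 = 142435/EI
Flexibility coefficient — unit upward force at B: δ_{BB} = L³/(3EI) = 802/EI.
Compatibility at B: δ_0 − R_B·δ_{BB} = 0, so R_B = 142435/802 = 177.6 kN.

R_B = 177.6 kN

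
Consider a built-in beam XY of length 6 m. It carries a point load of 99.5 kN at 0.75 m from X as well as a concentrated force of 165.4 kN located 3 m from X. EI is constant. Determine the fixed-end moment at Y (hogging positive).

Release both end moments; the primary structure is a simply-supported span XY with redundants M_X and M_Y.
Simple-span end rotations at X and Y under the given loads:
  at X: point load 99.5 at a = 0.75: Pab(L + b)/(6LEI) = 122.4/EI
  at Y: point load 99.5 at a = 0.75: Pab(L + a)/(6LEI) = 73.46/EI
  at X: point load 165.4 at a = 3: Pab(L + b)/(6LEI) = 372.1/EI
  at Y: point load 165.4 at a = 3: Pab(L + a)/(6LEI) = 372.1/EI
  θ_X0 = 494.6/EI,  θ_Y0 = 445.6/EI
Flexibility coefficients: a unit moment at one end gives L/(3EI) there and L/(6EI) at the far end, so f₁₁ = f₂₂ = 2/EI and f₁₂ = f₂₁ = 1/EI.
Compatibility — zero rotation at each built-in end:
  2 M_X + 1 M_Y = 494.6
  1 M_X + 2 M_Y = 445.6
Solving the pair gives M_X = 181.2 kN·m and M_Y = 132.2 kN·m (hogging).

M_Y = 132.2 kN·m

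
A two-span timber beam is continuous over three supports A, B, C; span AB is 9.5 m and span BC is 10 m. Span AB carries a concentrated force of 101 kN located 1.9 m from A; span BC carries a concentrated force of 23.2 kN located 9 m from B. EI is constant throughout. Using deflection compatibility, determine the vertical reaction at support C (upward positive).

Insert a hinge at B; M_B is the redundant, and each span becomes simply supported.
End slopes at the hinge B, treating each span as simply supported:
  span AB: point load 101 at a = 1.9: Pab(L + a)/(6LEI) = 291.7/EI
  span BC: point load 23.2 at a = 9: Pab(L + b)/(6LEI) = 38.28/EI
  relative rotation θ_0 = (291.7 + 38.28)/EI = 330/EI
A unit hogging moment at B produces rotation L₁/(3EI) + L₂/(3EI) = 6.5/EI.
Slope continuity at B: θ_0 = M_B·6.5/EI, so M_B = 330/6.5 = 50.76 kN·m (hogging).
Span BC, ΣM about C: R_B^{BC}·10 = 23.2 + 50.76, so R_B^{BC} = 7.396 kN and R_C = 23.2 − 7.396 = 15.8 kN.

R_C = 15.8 kN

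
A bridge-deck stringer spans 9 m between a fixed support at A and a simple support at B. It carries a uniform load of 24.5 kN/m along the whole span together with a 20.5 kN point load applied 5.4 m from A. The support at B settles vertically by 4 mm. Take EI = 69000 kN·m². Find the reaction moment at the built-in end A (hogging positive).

M_A = 289.3 kN·m

Remove the prop at B; the released (primary) structure is a cantilever built in at A.
Primary-structure tip deflection at B by superposition:
  UDL 24.5: wL⁴/(8EI) = 20093/EI
  point load 20.5 at a = 5.4: Pa²(3L − a)/(6EI) = 2152/EI
  δ_0 = 22245/EI
Tip deflection under a unit load at B: L³/(3EI) = 243/EI.
With EI = 69000 kN·m²: δ_0 = 0.32239 m and δ_{BB} = 0.003522 m/kN.
Compatibility — the beam at B must follow the support down by 0.004 m: δ_0 − R_B·δ_{BB} = 0.004, so R_B = (0.32239 − 0.004)/0.003522 = 90.41 kN.
Moment equilibrium about A: M_A = Σ(load moments about A) − R_B·L = 1103 − 90.41×9 = 289.3 kN·m.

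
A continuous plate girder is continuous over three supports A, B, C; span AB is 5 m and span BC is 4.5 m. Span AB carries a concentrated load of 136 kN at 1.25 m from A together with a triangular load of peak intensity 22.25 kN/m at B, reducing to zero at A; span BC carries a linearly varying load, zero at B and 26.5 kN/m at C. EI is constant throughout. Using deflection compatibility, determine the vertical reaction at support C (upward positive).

Release continuity at B by inserting a hinge; the redundant is the internal moment M_B. The primary structure is two simply-supported spans AB and BC.
End slopes at the hinge B, treating each span as simply supported:
  span AB: point load 136 at a = 1.25: Pab(L + a)/(6LEI) = 132.8/EI
  span AB: triangular load, peak 22.25: w₀L³/(45EI) = 61.81/EI
  span BC: triangular load, peak 26.5: 7w₀L³/(360EI) = 46.95/EI
  relative rotation θ_0 = (194.6 + 46.95)/EI = 241.6/EI
A unit hogging moment at B produces rotation L₁/(3EI) + L₂/(3EI) = 3.167/EI.
Slope continuity at B: θ_0 = M_B·3.167/EI, so M_B = 241.6/3.167 = 76.29 kN·m (hogging).
Span BC, ΣM about C: R_B^{BC}·4.5 = 89.44 + 76.29, so R_B^{BC} = 36.83 kN and R_C = 59.62 − 36.83 = 22.8 kN.

R_C = 22.8 kN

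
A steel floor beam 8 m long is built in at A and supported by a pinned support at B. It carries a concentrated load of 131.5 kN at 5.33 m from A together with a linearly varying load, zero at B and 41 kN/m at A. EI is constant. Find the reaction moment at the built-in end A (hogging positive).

M_A = 330.9 kN·m

Remove the prop at B; the released (primary) structure is a cantilever built in at A.
Free-end deflection of the primary structure under the applied loading (downward +):
  point load 131.5 at a = 5.33: Pa²(3L − a)/(6EI) = 11624/EI
  triangular load, peak 41 at the fixed end: w₀L⁴/(30EI) = 5598/EI
  δ_0 = 17222/EI
Flexibility coefficient — unit upward force at B: δ_{BB} = L³/(3EI) = 170.7/EI.
The prop prevents deflection at B: R_B = δ_0/δ_{BB} = 17222/170.7 = 100.9 kN.
Moment equilibrium about A: M_A = Σ(load moments about A) − R_B·L = 1138 − 100.9×8 = 330.9 kN·m.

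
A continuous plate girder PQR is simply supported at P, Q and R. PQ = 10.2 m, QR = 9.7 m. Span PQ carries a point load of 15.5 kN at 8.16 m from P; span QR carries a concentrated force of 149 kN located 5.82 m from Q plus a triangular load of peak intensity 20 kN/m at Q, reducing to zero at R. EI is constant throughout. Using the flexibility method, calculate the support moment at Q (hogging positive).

M_Q = 191.2 kN·m

Release continuity at Q by inserting a hinge; the redundant is the internal moment M_Q. The primary structure is two simply-supported spans PQ and QR.
Discontinuity in slope at Q on the released structure — sum the simple-span end rotations:
  span PQ: point load 15.5 at a = 8.16: Pab(L + a)/(6LEI) = 77.41/EI
  span QR: point load 149 at a = 5.82: Pab(L + b)/(6LEI) = 785.1/EI
  span QR: triangular load, peak 20: w₀L³/(45EI) = 405.6/EI
  relative rotation θ_0 = (77.41 + 1191)/EI = 1268/EI
A unit hogging moment at Q produces rotation L₁/(3EI) + L₂/(3EI) = 6.633/EI.
Compatibility: M_Q·(L₁+L₂)/(3EI) = θ_0, giving M_Q = 191.2 kN·m (hogging).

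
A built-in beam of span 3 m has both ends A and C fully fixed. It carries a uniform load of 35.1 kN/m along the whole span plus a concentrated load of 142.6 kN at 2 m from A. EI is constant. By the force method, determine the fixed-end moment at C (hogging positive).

M_C = 89.7 kN·m

Take the two fixed-end moments M_A, M_C as redundants; the released structure is the simple span AC.
On the primary (simply-supported) span, the end slopes from the loading are:
  at A: UDL 35.1: wL³/(24EI) = 39.49/EI
  at C: UDL 35.1: wL³/(24EI) = 39.49/EI
  at A: point load 142.6 at a = 2: Pab(L + b)/(6LEI) = 63.38/EI
  at C: point load 142.6 at a = 2: Pab(L + a)/(6LEI) = 79.22/EI
  θ_A0 = 102.9/EI,  θ_C0 = 118.7/EI
Flexibility coefficients: a unit moment at one end gives L/(3EI) there and L/(6EI) at the far end, so f₁₁ = f₂₂ = 1/EI and f₁₂ = f₂₁ = 0.5/EI.
Compatibility — zero rotation at each built-in end:
  1 M_A + 0.5 M_C = 102.9
  0.5 M_A + 1 M_C = 118.7
Solving the pair gives M_A = 58.01 kN·m and M_C = 89.7 kN·m (hogging).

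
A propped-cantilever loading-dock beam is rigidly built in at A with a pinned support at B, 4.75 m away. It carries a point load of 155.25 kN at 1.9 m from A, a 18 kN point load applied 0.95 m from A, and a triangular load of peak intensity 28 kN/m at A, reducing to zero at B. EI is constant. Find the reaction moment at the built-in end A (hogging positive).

Take the reaction at B as the redundant and release it; the primary structure is a cantilever fixed at A.
Primary-structure tip deflection at B by superposition:
  point load 155.25 at a = 1.9: Pa²(3L − a)/(6EI) = 1154/EI
  point load 18 at a = 0.95: Pa²(3L − a)/(6EI) = 36.01/EI
  triangular load, peak 28 at the fixed end: w₀L⁴/(30EI) = 475.1/EI
  δ_0 = 1665/EI
Tip deflection under a unit load at B: L³/(3EI) = 35.72/EI.
Compatibility at B: δ_0 − R_B·δ_{BB} = 0, so R_B = 1665/35.72 = 46.6 kN.
Moment equilibrium about A: M_A = Σ(load moments about A) − R_B·L = 417.4 − 46.6×4.75 = 196 kN·m.

M_A = 196 kN·m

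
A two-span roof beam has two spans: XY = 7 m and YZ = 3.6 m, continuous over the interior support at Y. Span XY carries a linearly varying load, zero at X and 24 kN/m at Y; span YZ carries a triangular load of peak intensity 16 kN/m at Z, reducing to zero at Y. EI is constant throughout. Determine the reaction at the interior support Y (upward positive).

R_Y = 89.11 kN

Take M_Y as the redundant. Released structure: two simple spans XY and YZ with a hinge at Y.
End slopes at the hinge Y, treating each span as simply supported:
  span XY: triangular load, peak 24: w₀L³/(45EI) = 182.9/EI
  span YZ: triangular load, peak 16: 7w₀L³/(360EI) = 14.52/EI
  relative rotation θ_0 = (182.9 + 14.52)/EI = 197.4/EI
A unit hogging moment at Y produces rotation L₁/(3EI) + L₂/(3EI) = 3.533/EI.
Slope continuity at Y: θ_0 = M_Y·3.533/EI, so M_Y = 197.4/3.533 = 55.88 kN·m (hogging).
Span XY, ΣM about X with M_Y applied at Y: R_Y^{XY}·7 = 392 + 55.88, so R_Y^{XY} = 63.98 kN and R_X = 84 − 63.98 = 20.02 kN.
Span YZ, ΣM about Z: R_Y^{YZ}·3.6 = 34.56 + 55.88, so R_Y^{YZ} = 25.12 kN and R_Z = 28.8 − 25.12 = 3.677 kN.
R_Y = 63.98 + 25.12 = 89.11 kN.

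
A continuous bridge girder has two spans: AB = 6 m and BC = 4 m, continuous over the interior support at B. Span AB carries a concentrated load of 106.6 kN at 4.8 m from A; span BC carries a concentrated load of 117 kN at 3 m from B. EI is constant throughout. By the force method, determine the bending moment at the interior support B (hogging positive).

Release continuity at B by inserting a hinge; the redundant is the internal moment M_B. The primary structure is two simply-supported spans AB and BC.
Rotations at B on the released spans (each span's end-slope, ×1/EI):
  span AB: point load 106.6 at a = 4.8: Pab(L + a)/(6LEI) = 184.2/EI
  span BC: point load 117 at a = 3: Pab(L + b)/(6LEI) = 73.12/EI
  relative rotation θ_0 = (184.2 + 73.12)/EI = 257.3/EI
A unit hogging moment at B produces rotation L₁/(3EI) + L₂/(3EI) = 3.333/EI.
Compatibility: M_B·(L₁+L₂)/(3EI) = θ_0, giving M_B = 77.2 kN·m (hogging).

M_B = 77.2 kN·m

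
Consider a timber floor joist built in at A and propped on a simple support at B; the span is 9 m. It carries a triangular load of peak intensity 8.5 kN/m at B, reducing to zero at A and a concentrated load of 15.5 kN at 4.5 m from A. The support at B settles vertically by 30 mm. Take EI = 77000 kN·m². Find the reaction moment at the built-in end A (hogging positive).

Remove the prop at B; the released (primary) structure is a cantilever built in at A.
Downward deflection at the released point B due to the loads:
  triangular load, peak 8.5 at the free end: 11w₀L⁴/(120EI) = 5112/EI
  point load 15.5 at a = 4.5: Pa²(3L − a)/(6EI) = 1177/EI
  δ_0 = 6289/EI
Flexibility coefficient — unit upward force at B: δ_{BB} = L³/(3EI) = 243/EI.
With EI = 77000 kN·m²: δ_0 = 0.081677 m and δ_{BB} = 0.003156 m/kN.
Compatibility — the beam at B must follow the support down by 0.03 m: δ_0 − R_B·δ_{BB} = 0.03, so R_B = (0.081677 − 0.03)/0.003156 = 16.38 kN.
Moment equilibrium about A: M_A = Σ(load moments about A) − R_B·L = 299.2 − 16.38×9 = 151.9 kN·m.

M_A = 151.9 kN·m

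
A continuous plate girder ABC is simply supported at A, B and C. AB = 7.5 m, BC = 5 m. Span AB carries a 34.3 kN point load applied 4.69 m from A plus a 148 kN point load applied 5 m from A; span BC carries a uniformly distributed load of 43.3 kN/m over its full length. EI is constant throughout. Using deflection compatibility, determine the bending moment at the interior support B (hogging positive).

M_B = 206.8 kN·m

Release continuity at B by inserting a hinge; the redundant is the internal moment M_B. The primary structure is two simply-supported spans AB and BC.
Rotations at B on the released spans (each span's end-slope, ×1/EI):
  span AB: point load 34.3 at a = 4.69: Pab(L + a)/(6LEI) = 122.5/EI
  span AB: point load 148 at a = 5: Pab(L + a)/(6LEI) = 513.9/EI
  span BC: UDL 43.3: wL³/(24EI) = 225.5/EI
  relative rotation θ_0 = (636.3 + 225.5)/EI = 861.9/EI
A unit hogging moment at B produces rotation L₁/(3EI) + L₂/(3EI) = 4.167/EI.
Compatibility: M_B·(L₁+L₂)/(3EI) = θ_0, giving M_B = 206.8 kN·m (hogging).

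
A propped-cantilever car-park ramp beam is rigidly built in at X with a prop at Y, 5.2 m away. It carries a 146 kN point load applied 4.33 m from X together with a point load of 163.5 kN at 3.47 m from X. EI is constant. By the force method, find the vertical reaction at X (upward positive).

R_X = 114.9 kN

Release the roller at Y. Primary structure: cantilever fixed at X.
Deflection at Y on the released cantilever, summing each load's contribution:
  point load 146 at a = 4.33: Pa²(3L − a)/(6EI) = 5142/EI
  point load 163.5 at a = 3.47: Pa²(3L − a)/(6EI) = 3980/EI
  δ_0 = 9122/EI
Flexibility coefficient — unit upward force at Y: δ_{YY} = L³/(3EI) = 46.87/EI.
The prop prevents deflection at Y: R_Y = δ_0/δ_{YY} = 9122/46.87 = 194.6 kN.
Vertical equilibrium: R_X = ΣP − R_Y = 309.5 − 194.6 = 114.9 kN.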